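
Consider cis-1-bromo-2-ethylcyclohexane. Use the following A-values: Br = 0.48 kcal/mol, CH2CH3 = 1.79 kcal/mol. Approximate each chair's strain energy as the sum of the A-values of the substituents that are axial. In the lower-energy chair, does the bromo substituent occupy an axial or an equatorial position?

C1 and C2 have opposite parity, so for the cis isomer the two substituents are one axial and one equatorial in each chair.
Chair I (bromo axial, ethyl equatorial): E = 0.48 kcal/mol.
Chair II (bromo equatorial, ethyl axial): E = 1.79 kcal/mol.
Chair I is the more stable (lower-energy) conformer, and in that chair the bromo group is axial.

axial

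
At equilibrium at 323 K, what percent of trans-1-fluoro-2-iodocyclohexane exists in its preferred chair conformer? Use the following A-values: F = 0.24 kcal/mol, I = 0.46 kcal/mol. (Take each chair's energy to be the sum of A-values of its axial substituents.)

C1 and C2 have opposite parity, so for the trans isomer the two substituents are e,e in one chair and a,a in the other.
Chair I (fluoro axial, iodo axial): E = 0.70 kcal/mol; chair II (fluoro equatorial, iodo equatorial): E = 0.00 kcal/mol.
ΔG = 0.70 kcal/mol between the two chairs.
K = exp(ΔG/RT) with R = 1.987×10⁻³ kcal mol⁻¹ K⁻¹ and T = 323 K gives K ≈ 2.98.
Fraction in the lower-energy chair = K/(K+1) = 74.9%.

74.9%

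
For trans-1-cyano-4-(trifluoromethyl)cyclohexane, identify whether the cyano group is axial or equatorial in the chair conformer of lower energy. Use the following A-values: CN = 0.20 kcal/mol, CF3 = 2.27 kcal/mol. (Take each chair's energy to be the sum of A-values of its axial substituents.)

C1 and C4 have opposite parity, so for the trans isomer the two substituents are e,e in one chair and a,a in the other.
Chair I (cyano axial, trifluoromethyl axial): E = 2.47 kcal/mol.
Chair II (cyano equatorial, trifluoromethyl equatorial): E = 0.00 kcal/mol.
Chair II is the more stable (lower-energy) conformer, and in that chair the cyano group is equatorial.

equatorial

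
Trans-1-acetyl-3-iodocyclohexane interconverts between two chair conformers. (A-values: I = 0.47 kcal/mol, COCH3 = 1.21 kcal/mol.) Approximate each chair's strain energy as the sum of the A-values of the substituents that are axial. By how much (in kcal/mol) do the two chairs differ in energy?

0.74 kcal/mol

C1 and C3 have the same parity, so for the trans isomer the two substituents are one axial and one equatorial in each chair.
Chair I (iodo axial, acetyl equatorial): E = 0.47 kcal/mol.
Chair II (iodo equatorial, acetyl axial): E = 1.21 kcal/mol.
ΔE = 1.21 − 0.47 = 0.74 kcal/mol; chair I is more stable.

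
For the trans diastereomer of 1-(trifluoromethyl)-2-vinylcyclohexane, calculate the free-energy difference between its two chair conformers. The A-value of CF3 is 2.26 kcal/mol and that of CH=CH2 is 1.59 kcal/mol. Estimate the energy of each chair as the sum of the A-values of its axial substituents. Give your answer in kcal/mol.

3.85 kcal/mol

C1 and C2 have opposite parity, so for the trans isomer the two substituents are e,e in one chair and a,a in the other.
Chair I (trifluoromethyl axial, vinyl axial): E = 3.85 kcal/mol.
Chair II (trifluoromethyl equatorial, vinyl equatorial): E = 0.00 kcal/mol.
ΔE = 3.85 − 0.00 = 3.85 kcal/mol; chair II is more stable.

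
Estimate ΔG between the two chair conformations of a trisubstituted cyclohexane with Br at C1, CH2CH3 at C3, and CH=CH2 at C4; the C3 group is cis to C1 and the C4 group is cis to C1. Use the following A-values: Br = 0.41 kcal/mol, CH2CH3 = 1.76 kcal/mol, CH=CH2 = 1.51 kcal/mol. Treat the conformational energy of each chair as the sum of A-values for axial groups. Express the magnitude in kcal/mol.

0.66 kcal/mol

Chair I (bromo axial, ethyl axial, vinyl equatorial): E = 2.17 kcal/mol.
Chair II (bromo equatorial, ethyl equatorial, vinyl axial): E = 1.51 kcal/mol.
ΔE = 2.17 − 1.51 = 0.66 kcal/mol; chair II is more stable.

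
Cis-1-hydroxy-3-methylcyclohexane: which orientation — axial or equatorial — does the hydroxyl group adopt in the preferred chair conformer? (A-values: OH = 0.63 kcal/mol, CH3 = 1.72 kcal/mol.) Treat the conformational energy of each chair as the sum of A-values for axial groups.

C1 and C3 have the same parity, so for the cis isomer the two substituents are e,e in one chair and a,a in the other.
Chair I (hydroxyl axial, methyl axial): E = 2.35 kcal/mol.
Chair II (hydroxyl equatorial, methyl equatorial): E = 0.00 kcal/mol.
Chair II is the more stable (lower-energy) conformer, and in that chair the hydroxyl group is equatorial.

equatorial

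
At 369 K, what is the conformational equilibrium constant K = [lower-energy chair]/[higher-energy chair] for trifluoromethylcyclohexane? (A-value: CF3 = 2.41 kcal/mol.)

K ≈ 26.8

One chair has the trifluoromethyl group axial (E = 2.41 kcal/mol) and the other has it equatorial (E = 0).
ΔG = 2.41 kcal/mol between the two chairs.
K = exp(ΔG/RT) with R = 1.987×10⁻³ kcal mol⁻¹ K⁻¹ and T = 369 K gives K ≈ 26.8.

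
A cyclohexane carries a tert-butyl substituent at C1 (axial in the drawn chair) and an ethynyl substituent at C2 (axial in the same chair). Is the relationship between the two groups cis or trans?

trans

C1 and C2 have opposite parity, so their axial bonds point in opposite directions.
With opposite-parity carbons, two substituents on the same face are one axial and one equatorial; opposite faces give both axial or both equatorial.
Here the groups are axial/axial → opposite face → trans.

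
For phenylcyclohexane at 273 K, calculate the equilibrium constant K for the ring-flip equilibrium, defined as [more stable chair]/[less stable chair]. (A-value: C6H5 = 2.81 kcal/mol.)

K ≈ 178

One chair has the phenyl group axial (E = 2.81 kcal/mol) and the other has it equatorial (E = 0).
ΔG = 2.81 kcal/mol between the two chairs.
K = exp(ΔG/RT) with R = 1.987×10⁻³ kcal mol⁻¹ K⁻¹ and T = 273 K gives K ≈ 178.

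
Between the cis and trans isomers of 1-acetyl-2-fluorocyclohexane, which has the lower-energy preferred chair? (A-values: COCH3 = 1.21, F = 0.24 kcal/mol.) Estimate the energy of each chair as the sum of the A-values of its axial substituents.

At 1,2 positions (parity opposite): cis → (a,e or e,a); trans → (e,e or a,a).
Best chair for cis: E = 0.24 kcal/mol; best chair for trans: E = 0.00 kcal/mol.
The trans isomer is lower by 0.24 kcal/mol.

trans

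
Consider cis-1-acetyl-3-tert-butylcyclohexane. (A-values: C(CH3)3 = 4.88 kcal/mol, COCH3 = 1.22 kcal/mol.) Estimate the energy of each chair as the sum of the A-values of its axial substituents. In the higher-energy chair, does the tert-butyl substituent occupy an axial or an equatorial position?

C1 and C3 have the same parity, so for the cis isomer the two substituents are e,e in one chair and a,a in the other.
Chair I (tert-butyl axial, acetyl axial): E = 6.10 kcal/mol.
Chair II (tert-butyl equatorial, acetyl equatorial): E = 0.00 kcal/mol.
Chair I is the less stable (higher-energy) conformer, and in that chair the tert-butyl group is axial.

axial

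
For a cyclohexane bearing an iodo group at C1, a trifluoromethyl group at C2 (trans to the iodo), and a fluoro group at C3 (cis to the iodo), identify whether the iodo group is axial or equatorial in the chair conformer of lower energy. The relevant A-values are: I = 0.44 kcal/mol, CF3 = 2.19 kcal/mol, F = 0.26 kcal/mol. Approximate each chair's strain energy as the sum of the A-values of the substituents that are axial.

equatorial

Chair I (iodo axial, trifluoromethyl axial, fluoro axial): E = 2.89 kcal/mol.
Chair II (iodo equatorial, trifluoromethyl equatorial, fluoro equatorial): E = 0.00 kcal/mol.
Chair II is the more stable (lower-energy) conformer, and in that chair the iodo group is equatorial.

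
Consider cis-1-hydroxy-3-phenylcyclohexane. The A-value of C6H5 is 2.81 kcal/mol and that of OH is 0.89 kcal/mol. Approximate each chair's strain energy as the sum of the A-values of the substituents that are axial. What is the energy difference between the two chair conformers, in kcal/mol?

3.70 kcal/mol

C1 and C3 have the same parity, so for the cis isomer the two substituents are e,e in one chair and a,a in the other.
Chair I (phenyl axial, hydroxyl axial): E = 3.70 kcal/mol.
Chair II (phenyl equatorial, hydroxyl equatorial): E = 0.00 kcal/mol.
ΔE = 3.70 − 0.00 = 3.70 kcal/mol; chair II is more stable.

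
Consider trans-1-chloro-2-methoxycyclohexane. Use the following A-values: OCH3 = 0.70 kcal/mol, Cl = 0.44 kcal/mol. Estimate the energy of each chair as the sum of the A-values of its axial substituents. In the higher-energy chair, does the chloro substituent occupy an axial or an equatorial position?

C1 and C2 have opposite parity, so for the trans isomer the two substituents are e,e in one chair and a,a in the other.
Chair I (methoxy axial, chloro axial): E = 1.14 kcal/mol.
Chair II (methoxy equatorial, chloro equatorial): E = 0.00 kcal/mol.
Chair I is the less stable (higher-energy) conformer, and in that chair the chloro group is axial.

axial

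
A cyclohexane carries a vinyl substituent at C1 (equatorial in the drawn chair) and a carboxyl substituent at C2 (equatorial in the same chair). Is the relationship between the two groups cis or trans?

trans

C1 and C2 have opposite parity, so their axial bonds point in opposite directions.
With opposite-parity carbons, two substituents on the same face are one axial and one equatorial; opposite faces give both axial or both equatorial.
Here the groups are equatorial/equatorial → opposite face → trans.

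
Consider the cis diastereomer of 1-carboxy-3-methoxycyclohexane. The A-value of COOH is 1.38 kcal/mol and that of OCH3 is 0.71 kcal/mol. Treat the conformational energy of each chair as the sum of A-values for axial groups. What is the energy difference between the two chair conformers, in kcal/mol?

2.09 kcal/mol

C1 and C3 have the same parity, so for the cis isomer the two substituents are e,e in one chair and a,a in the other.
Chair I (carboxyl axial, methoxy axial): E = 2.09 kcal/mol.
Chair II (carboxyl equatorial, methoxy equatorial): E = 0.00 kcal/mol.
ΔE = 2.09 − 0.00 = 2.09 kcal/mol; chair II is more stable.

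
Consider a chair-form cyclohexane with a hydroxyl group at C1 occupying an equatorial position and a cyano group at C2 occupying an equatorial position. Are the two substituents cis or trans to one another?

C1 and C2 have opposite parity, so their axial bonds point in opposite directions.
With opposite-parity carbons, two substituents on the same face are one axial and one equatorial; opposite faces give both axial or both equatorial.
Here the groups are equatorial/equatorial → opposite face → trans.

trans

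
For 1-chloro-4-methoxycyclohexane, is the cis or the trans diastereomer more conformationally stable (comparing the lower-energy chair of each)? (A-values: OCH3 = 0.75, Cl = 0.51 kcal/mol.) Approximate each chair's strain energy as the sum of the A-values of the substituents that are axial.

trans

At 1,4 positions (parity opposite): cis → (a,e or e,a); trans → (e,e or a,a).
Best chair for cis: E = 0.51 kcal/mol; best chair for trans: E = 0.00 kcal/mol.
The trans isomer is lower by 0.51 kcal/mol.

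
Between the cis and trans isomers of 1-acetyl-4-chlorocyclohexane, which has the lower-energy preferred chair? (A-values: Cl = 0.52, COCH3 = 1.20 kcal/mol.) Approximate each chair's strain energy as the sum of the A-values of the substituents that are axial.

trans

At 1,4 positions (parity opposite): cis → (a,e or e,a); trans → (e,e or a,a).
Best chair for cis: E = 0.52 kcal/mol; best chair for trans: E = 0.00 kcal/mol.
The trans isomer is lower by 0.52 kcal/mol.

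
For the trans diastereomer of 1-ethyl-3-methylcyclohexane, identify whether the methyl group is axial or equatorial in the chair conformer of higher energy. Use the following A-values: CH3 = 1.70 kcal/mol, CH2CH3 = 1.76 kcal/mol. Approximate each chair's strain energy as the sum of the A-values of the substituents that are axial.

C1 and C3 have the same parity, so for the trans isomer the two substituents are one axial and one equatorial in each chair.
Chair I (methyl axial, ethyl equatorial): E = 1.70 kcal/mol.
Chair II (methyl equatorial, ethyl axial): E = 1.76 kcal/mol.
Chair II is the less stable (higher-energy) conformer, and in that chair the methyl group is equatorial.

equatorial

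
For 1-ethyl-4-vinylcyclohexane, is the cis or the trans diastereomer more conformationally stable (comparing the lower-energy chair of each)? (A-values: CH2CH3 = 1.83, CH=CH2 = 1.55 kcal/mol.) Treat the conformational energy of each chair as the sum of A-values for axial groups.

At 1,4 positions (parity opposite): cis → (a,e or e,a); trans → (e,e or a,a).
Best chair for cis: E = 1.55 kcal/mol; best chair for trans: E = 0.00 kcal/mol.
The trans isomer is lower by 1.55 kcal/mol.

trans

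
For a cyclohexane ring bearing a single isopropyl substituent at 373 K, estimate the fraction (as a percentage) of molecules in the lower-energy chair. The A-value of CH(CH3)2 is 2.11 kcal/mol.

94.5%

One chair has the isopropyl group axial (E = 2.11 kcal/mol) and the other has it equatorial (E = 0).
ΔG = 2.11 kcal/mol between the two chairs.
K = exp(ΔG/RT) with R = 1.987×10⁻³ kcal mol⁻¹ K⁻¹ and T = 373 K gives K ≈ 17.2.
Fraction in the lower-energy chair = K/(K+1) = 94.5%.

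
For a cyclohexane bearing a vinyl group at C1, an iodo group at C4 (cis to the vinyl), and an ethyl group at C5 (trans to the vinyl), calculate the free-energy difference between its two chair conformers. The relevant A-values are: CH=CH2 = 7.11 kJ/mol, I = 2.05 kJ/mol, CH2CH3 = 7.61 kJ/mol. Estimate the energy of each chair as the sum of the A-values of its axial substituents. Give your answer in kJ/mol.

Chair I (vinyl axial, iodo equatorial, ethyl equatorial): E = 7.11 kJ/mol.
Chair II (vinyl equatorial, iodo axial, ethyl axial): E = 9.66 kJ/mol.
ΔE = 9.66 − 7.11 = 2.55 kJ/mol; chair I is more stable.

2.55 kJ/mol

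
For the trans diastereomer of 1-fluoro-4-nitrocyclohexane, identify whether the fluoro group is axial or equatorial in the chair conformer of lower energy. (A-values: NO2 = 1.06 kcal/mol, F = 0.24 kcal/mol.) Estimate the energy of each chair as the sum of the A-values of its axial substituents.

equatorial

C1 and C4 have opposite parity, so for the trans isomer the two substituents are e,e in one chair and a,a in the other.
Chair I (nitro axial, fluoro axial): E = 1.30 kcal/mol.
Chair II (nitro equatorial, fluoro equatorial): E = 0.00 kcal/mol.
Chair II is the more stable (lower-energy) conformer, and in that chair the fluoro group is equatorial.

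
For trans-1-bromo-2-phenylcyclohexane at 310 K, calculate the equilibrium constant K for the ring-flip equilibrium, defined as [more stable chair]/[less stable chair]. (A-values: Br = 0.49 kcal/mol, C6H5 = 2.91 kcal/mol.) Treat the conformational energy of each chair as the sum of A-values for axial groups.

K ≈ 250

C1 and C2 have opposite parity, so for the trans isomer the two substituents are e,e in one chair and a,a in the other.
Chair I (bromo axial, phenyl axial): E = 3.40 kcal/mol; chair II (bromo equatorial, phenyl equatorial): E = 0.00 kcal/mol.
ΔG = 3.40 kcal/mol between the two chairs.
K = exp(ΔG/RT) with R = 1.987×10⁻³ kcal mol⁻¹ K⁻¹ and T = 310 K gives K ≈ 250.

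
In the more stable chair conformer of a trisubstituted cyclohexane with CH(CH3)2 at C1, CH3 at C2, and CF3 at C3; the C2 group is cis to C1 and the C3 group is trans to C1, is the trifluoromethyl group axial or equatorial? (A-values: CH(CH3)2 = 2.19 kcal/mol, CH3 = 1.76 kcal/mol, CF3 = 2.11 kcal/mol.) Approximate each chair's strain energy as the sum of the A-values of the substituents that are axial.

equatorial

Chair I (isopropyl axial, methyl equatorial, trifluoromethyl equatorial): E = 2.19 kcal/mol.
Chair II (isopropyl equatorial, methyl axial, trifluoromethyl axial): E = 3.87 kcal/mol.
Chair I is the more stable (lower-energy) conformer, and in that chair the trifluoromethyl group is equatorial.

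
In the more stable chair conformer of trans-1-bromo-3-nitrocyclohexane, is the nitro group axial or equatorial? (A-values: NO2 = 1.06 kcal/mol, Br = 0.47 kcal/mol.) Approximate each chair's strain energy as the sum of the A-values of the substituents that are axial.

equatorial

C1 and C3 have the same parity, so for the trans isomer the two substituents are one axial and one equatorial in each chair.
Chair I (nitro axial, bromo equatorial): E = 1.06 kcal/mol.
Chair II (nitro equatorial, bromo axial): E = 0.47 kcal/mol.
Chair II is the more stable (lower-energy) conformer, and in that chair the nitro group is equatorial.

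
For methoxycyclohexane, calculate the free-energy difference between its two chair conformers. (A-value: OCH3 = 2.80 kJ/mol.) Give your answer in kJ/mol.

A monosubstituted cyclohexane has one chair with the methoxy group axial (E = A = 2.80 kJ/mol) and one with it equatorial (E = 0).
ΔE = 2.80 − 0 = 2.80 kJ/mol.

2.80 kJ/mol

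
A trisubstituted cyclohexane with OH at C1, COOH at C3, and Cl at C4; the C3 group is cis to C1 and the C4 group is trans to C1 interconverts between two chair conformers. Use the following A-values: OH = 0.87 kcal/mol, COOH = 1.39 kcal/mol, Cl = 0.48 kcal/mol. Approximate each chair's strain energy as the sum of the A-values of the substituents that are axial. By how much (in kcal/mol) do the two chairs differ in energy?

2.74 kcal/mol

Chair I (hydroxyl axial, carboxyl axial, chloro axial): E = 2.74 kcal/mol.
Chair II (hydroxyl equatorial, carboxyl equatorial, chloro equatorial): E = 0.00 kcal/mol.
ΔE = 2.74 − 0.00 = 2.74 kcal/mol; chair II is more stable.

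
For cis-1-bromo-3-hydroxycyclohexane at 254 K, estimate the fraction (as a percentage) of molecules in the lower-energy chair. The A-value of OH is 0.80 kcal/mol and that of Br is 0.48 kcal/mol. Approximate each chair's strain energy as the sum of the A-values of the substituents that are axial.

92.7%

C1 and C3 have the same parity, so for the cis isomer the two substituents are e,e in one chair and a,a in the other.
Chair I (hydroxyl axial, bromo axial): E = 1.28 kcal/mol; chair II (hydroxyl equatorial, bromo equatorial): E = 0.00 kcal/mol.
ΔG = 1.28 kcal/mol between the two chairs.
K = exp(ΔG/RT) with R = 1.987×10⁻³ kcal mol⁻¹ K⁻¹ and T = 254 K gives K ≈ 12.6.
Fraction in the lower-energy chair = K/(K+1) = 92.7%.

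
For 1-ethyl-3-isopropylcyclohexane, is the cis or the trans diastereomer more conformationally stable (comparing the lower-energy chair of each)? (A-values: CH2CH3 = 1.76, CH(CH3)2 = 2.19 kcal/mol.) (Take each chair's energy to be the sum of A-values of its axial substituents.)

At 1,3 positions (parity same): cis → (e,e or a,a); trans → (a,e or e,a).
Best chair for cis: E = 0.00 kcal/mol; best chair for trans: E = 1.76 kcal/mol.
The cis isomer is lower by 1.76 kcal/mol.

cis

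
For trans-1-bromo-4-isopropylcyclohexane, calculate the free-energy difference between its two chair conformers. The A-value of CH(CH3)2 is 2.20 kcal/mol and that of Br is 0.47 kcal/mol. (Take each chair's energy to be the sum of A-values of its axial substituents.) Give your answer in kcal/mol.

C1 and C4 have opposite parity, so for the trans isomer the two substituents are e,e in one chair and a,a in the other.
Chair I (isopropyl axial, bromo axial): E = 2.67 kcal/mol.
Chair II (isopropyl equatorial, bromo equatorial): E = 0.00 kcal/mol.
ΔE = 2.67 − 0.00 = 2.67 kcal/mol; chair II is more stable.

2.67 kcal/mol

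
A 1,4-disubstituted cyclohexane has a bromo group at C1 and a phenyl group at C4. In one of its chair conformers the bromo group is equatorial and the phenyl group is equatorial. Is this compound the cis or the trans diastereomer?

C1 and C4 have opposite parity, so their axial bonds point in opposite directions.
With opposite-parity carbons, two substituents on the same face are one axial and one equatorial; opposite faces give both axial or both equatorial.
Here the groups are equatorial/equatorial → opposite face → trans.

trans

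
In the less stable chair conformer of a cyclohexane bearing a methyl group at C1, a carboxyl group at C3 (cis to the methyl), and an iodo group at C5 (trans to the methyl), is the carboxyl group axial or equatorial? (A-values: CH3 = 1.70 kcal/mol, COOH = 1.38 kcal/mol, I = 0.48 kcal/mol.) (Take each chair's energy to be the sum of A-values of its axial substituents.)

axial

Chair I (methyl axial, carboxyl axial, iodo equatorial): E = 3.08 kcal/mol.
Chair II (methyl equatorial, carboxyl equatorial, iodo axial): E = 0.48 kcal/mol.
Chair I is the less stable (higher-energy) conformer, and in that chair the carboxyl group is axial.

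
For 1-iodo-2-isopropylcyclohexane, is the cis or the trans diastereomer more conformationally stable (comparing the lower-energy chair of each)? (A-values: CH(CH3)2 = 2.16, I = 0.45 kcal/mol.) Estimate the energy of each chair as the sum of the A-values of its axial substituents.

trans

At 1,2 positions (parity opposite): cis → (a,e or e,a); trans → (e,e or a,a).
Best chair for cis: E = 0.45 kcal/mol; best chair for trans: E = 0.00 kcal/mol.
The trans isomer is lower by 0.45 kcal/mol.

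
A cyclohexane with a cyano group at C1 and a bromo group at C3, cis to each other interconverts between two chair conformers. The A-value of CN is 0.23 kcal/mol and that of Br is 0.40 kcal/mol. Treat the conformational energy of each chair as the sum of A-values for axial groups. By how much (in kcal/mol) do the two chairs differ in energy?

0.63 kcal/mol

C1 and C3 have the same parity, so for the cis isomer the two substituents are e,e in one chair and a,a in the other.
Chair I (cyano axial, bromo axial): E = 0.63 kcal/mol.
Chair II (cyano equatorial, bromo equatorial): E = 0.00 kcal/mol.
ΔE = 0.63 − 0.00 = 0.63 kcal/mol; chair II is more stable.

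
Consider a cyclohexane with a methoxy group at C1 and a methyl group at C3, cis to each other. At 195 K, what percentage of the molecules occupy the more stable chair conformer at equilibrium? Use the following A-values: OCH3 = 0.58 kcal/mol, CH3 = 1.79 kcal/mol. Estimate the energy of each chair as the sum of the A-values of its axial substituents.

99.8%

C1 and C3 have the same parity, so for the cis isomer the two substituents are e,e in one chair and a,a in the other.
Chair I (methoxy axial, methyl axial): E = 2.37 kcal/mol; chair II (methoxy equatorial, methyl equatorial): E = 0.00 kcal/mol.
ΔG = 2.37 kcal/mol between the two chairs.
K = exp(ΔG/RT) with R = 1.987×10⁻³ kcal mol⁻¹ K⁻¹ and T = 195 K gives K ≈ 453.
Fraction in the lower-energy chair = K/(K+1) = 99.8%.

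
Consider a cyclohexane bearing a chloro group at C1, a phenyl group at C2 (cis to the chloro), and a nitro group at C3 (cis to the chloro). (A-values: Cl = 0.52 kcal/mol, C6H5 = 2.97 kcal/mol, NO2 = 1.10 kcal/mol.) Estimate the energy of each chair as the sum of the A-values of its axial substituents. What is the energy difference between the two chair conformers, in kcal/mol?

1.35 kcal/mol

Chair I (chloro axial, phenyl equatorial, nitro axial): E = 1.62 kcal/mol.
Chair II (chloro equatorial, phenyl axial, nitro equatorial): E = 2.97 kcal/mol.
ΔE = 2.97 − 1.62 = 1.35 kcal/mol; chair I is more stable.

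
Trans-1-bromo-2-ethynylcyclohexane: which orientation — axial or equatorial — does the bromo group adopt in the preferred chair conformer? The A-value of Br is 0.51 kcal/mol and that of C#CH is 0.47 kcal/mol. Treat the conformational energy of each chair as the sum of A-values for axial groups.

equatorial

C1 and C2 have opposite parity, so for the trans isomer the two substituents are e,e in one chair and a,a in the other.
Chair I (bromo axial, ethynyl axial): E = 0.98 kcal/mol.
Chair II (bromo equatorial, ethynyl equatorial): E = 0.00 kcal/mol.
Chair II is the more stable (lower-energy) conformer, and in that chair the bromo group is equatorial.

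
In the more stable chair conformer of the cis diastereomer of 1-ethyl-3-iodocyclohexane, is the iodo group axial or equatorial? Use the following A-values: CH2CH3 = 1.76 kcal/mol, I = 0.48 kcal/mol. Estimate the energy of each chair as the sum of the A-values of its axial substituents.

C1 and C3 have the same parity, so for the cis isomer the two substituents are e,e in one chair and a,a in the other.
Chair I (ethyl axial, iodo axial): E = 2.24 kcal/mol.
Chair II (ethyl equatorial, iodo equatorial): E = 0.00 kcal/mol.
Chair II is the more stable (lower-energy) conformer, and in that chair the iodo group is equatorial.

equatorial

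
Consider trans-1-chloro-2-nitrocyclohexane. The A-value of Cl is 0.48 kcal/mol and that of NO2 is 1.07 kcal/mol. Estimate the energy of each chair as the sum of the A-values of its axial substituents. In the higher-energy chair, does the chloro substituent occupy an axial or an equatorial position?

axial

C1 and C2 have opposite parity, so for the trans isomer the two substituents are e,e in one chair and a,a in the other.
Chair I (chloro axial, nitro axial): E = 1.55 kcal/mol.
Chair II (chloro equatorial, nitro equatorial): E = 0.00 kcal/mol.
Chair I is the less stable (higher-energy) conformer, and in that chair the chloro group is axial.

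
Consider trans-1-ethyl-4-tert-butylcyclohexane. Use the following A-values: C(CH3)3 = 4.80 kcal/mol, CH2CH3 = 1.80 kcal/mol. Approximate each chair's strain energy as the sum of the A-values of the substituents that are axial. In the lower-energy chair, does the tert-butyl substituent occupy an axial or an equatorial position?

equatorial

C1 and C4 have opposite parity, so for the trans isomer the two substituents are e,e in one chair and a,a in the other.
Chair I (tert-butyl axial, ethyl axial): E = 6.60 kcal/mol.
Chair II (tert-butyl equatorial, ethyl equatorial): E = 0.00 kcal/mol.
Chair II is the more stable (lower-energy) conformer, and in that chair the tert-butyl group is equatorial.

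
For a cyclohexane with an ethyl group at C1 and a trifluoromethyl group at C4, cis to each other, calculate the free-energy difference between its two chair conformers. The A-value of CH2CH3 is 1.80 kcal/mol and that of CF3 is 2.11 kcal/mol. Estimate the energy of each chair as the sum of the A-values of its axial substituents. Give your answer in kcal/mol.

0.31 kcal/mol

C1 and C4 have opposite parity, so for the cis isomer the two substituents are one axial and one equatorial in each chair.
Chair I (ethyl axial, trifluoromethyl equatorial): E = 1.80 kcal/mol.
Chair II (ethyl equatorial, trifluoromethyl axial): E = 2.11 kcal/mol.
ΔE = 2.11 − 1.80 = 0.31 kcal/mol; chair I is more stable.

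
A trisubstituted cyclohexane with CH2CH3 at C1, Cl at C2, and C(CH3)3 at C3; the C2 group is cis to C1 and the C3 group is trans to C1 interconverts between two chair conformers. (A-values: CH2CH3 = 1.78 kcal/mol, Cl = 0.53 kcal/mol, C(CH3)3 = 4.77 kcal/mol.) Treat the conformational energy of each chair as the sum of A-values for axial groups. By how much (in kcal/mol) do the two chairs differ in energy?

3.52 kcal/mol

Chair I (ethyl axial, chloro equatorial, tert-butyl equatorial): E = 1.78 kcal/mol.
Chair II (ethyl equatorial, chloro axial, tert-butyl axial): E = 5.30 kcal/mol.
ΔE = 5.30 − 1.78 = 3.52 kcal/mol; chair I is more stable.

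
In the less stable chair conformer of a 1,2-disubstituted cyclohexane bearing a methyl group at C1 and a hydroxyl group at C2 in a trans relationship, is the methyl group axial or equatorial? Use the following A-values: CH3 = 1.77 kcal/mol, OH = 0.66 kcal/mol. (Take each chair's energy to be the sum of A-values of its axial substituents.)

C1 and C2 have opposite parity, so for the trans isomer the two substituents are e,e in one chair and a,a in the other.
Chair I (methyl axial, hydroxyl axial): E = 2.43 kcal/mol.
Chair II (methyl equatorial, hydroxyl equatorial): E = 0.00 kcal/mol.
Chair I is the less stable (higher-energy) conformer, and in that chair the methyl group is axial.

axial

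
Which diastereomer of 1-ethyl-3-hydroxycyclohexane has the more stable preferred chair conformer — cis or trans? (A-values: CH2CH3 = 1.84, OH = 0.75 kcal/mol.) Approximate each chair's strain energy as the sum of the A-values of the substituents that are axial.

cis

At 1,3 positions (parity same): cis → (e,e or a,a); trans → (a,e or e,a).
Best chair for cis: E = 0.00 kcal/mol; best chair for trans: E = 0.75 kcal/mol.
The cis isomer is lower by 0.75 kcal/mol.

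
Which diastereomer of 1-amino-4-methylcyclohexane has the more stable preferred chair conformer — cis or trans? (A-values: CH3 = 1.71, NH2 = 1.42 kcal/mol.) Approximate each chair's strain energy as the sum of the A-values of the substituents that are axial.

trans

At 1,4 positions (parity opposite): cis → (a,e or e,a); trans → (e,e or a,a).
Best chair for cis: E = 1.42 kcal/mol; best chair for trans: E = 0.00 kcal/mol.
The trans isomer is lower by 1.42 kcal/mol.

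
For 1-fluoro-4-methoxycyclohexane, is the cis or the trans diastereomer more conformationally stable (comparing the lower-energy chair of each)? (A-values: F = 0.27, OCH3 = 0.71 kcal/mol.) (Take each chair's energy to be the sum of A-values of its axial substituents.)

At 1,4 positions (parity opposite): cis → (a,e or e,a); trans → (e,e or a,a).
Best chair for cis: E = 0.27 kcal/mol; best chair for trans: E = 0.00 kcal/mol.
The trans isomer is lower by 0.27 kcal/mol.

trans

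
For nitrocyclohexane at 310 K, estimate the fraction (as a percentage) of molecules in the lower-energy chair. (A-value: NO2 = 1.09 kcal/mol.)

85.4%

One chair has the nitro group axial (E = 1.09 kcal/mol) and the other has it equatorial (E = 0).
ΔG = 1.09 kcal/mol between the two chairs.
K = exp(ΔG/RT) with R = 1.987×10⁻³ kcal mol⁻¹ K⁻¹ and T = 310 K gives K ≈ 5.87.
Fraction in the lower-energy chair = K/(K+1) = 85.4%.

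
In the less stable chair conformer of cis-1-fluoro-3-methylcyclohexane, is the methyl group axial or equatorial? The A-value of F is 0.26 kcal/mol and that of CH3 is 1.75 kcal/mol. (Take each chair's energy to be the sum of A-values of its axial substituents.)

C1 and C3 have the same parity, so for the cis isomer the two substituents are e,e in one chair and a,a in the other.
Chair I (fluoro axial, methyl axial): E = 2.01 kcal/mol.
Chair II (fluoro equatorial, methyl equatorial): E = 0.00 kcal/mol.
Chair I is the less stable (higher-energy) conformer, and in that chair the methyl group is axial.

axial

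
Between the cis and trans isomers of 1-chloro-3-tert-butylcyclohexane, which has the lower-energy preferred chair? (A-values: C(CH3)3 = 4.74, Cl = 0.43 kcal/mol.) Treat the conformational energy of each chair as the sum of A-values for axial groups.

At 1,3 positions (parity same): cis → (e,e or a,a); trans → (a,e or e,a).
Best chair for cis: E = 0.00 kcal/mol; best chair for trans: E = 0.43 kcal/mol.
The cis isomer is lower by 0.43 kcal/mol.

cis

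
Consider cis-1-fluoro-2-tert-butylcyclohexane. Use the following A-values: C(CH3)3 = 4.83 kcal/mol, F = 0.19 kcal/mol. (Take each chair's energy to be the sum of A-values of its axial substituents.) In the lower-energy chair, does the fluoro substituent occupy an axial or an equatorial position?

C1 and C2 have opposite parity, so for the cis isomer the two substituents are one axial and one equatorial in each chair.
Chair I (tert-butyl axial, fluoro equatorial): E = 4.83 kcal/mol.
Chair II (tert-butyl equatorial, fluoro axial): E = 0.19 kcal/mol.
Chair II is the more stable (lower-energy) conformer, and in that chair the fluoro group is axial.

axial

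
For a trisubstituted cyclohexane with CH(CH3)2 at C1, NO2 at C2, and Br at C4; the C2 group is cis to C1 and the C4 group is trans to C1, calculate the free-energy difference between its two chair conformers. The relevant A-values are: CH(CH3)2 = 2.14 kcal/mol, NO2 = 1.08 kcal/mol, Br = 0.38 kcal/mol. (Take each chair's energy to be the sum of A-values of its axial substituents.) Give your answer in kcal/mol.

1.44 kcal/mol

Chair I (isopropyl axial, nitro equatorial, bromo axial): E = 2.52 kcal/mol.
Chair II (isopropyl equatorial, nitro axial, bromo equatorial): E = 1.08 kcal/mol.
ΔE = 2.52 − 1.08 = 1.44 kcal/mol; chair II is more stable.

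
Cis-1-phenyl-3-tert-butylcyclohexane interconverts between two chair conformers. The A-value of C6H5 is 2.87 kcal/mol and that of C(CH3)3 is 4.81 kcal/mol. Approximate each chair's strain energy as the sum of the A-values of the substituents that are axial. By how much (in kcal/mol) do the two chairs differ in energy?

C1 and C3 have the same parity, so for the cis isomer the two substituents are e,e in one chair and a,a in the other.
Chair I (phenyl axial, tert-butyl axial): E = 7.68 kcal/mol.
Chair II (phenyl equatorial, tert-butyl equatorial): E = 0.00 kcal/mol.
ΔE = 7.68 − 0.00 = 7.68 kcal/mol; chair II is more stable.

7.68 kcal/mol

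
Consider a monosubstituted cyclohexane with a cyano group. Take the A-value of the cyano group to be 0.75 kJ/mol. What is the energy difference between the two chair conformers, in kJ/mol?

A monosubstituted cyclohexane has one chair with the cyano group axial (E = A = 0.75 kJ/mol) and one with it equatorial (E = 0).
ΔE = 0.75 − 0 = 0.75 kJ/mol.

0.75 kJ/mol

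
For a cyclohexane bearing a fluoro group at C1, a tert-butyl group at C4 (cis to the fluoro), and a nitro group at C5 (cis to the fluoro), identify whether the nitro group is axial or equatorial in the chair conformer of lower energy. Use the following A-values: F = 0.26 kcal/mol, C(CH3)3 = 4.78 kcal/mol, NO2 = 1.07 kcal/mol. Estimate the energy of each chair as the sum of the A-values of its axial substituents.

axial

Chair I (fluoro axial, tert-butyl equatorial, nitro axial): E = 1.33 kcal/mol.
Chair II (fluoro equatorial, tert-butyl axial, nitro equatorial): E = 4.78 kcal/mol.
Chair I is the more stable (lower-energy) conformer, and in that chair the nitro group is axial.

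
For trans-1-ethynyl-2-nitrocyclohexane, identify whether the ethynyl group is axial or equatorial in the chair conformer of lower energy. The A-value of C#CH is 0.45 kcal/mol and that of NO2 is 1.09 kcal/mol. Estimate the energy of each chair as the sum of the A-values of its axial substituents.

equatorial

C1 and C2 have opposite parity, so for the trans isomer the two substituents are e,e in one chair and a,a in the other.
Chair I (ethynyl axial, nitro axial): E = 1.54 kcal/mol.
Chair II (ethynyl equatorial, nitro equatorial): E = 0.00 kcal/mol.
Chair II is the more stable (lower-energy) conformer, and in that chair the ethynyl group is equatorial.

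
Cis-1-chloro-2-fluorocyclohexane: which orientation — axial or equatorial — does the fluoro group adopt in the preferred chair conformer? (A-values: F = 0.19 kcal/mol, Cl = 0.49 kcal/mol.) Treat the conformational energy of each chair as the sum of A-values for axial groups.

C1 and C2 have opposite parity, so for the cis isomer the two substituents are one axial and one equatorial in each chair.
Chair I (fluoro axial, chloro equatorial): E = 0.19 kcal/mol.
Chair II (fluoro equatorial, chloro axial): E = 0.49 kcal/mol.
Chair I is the more stable (lower-energy) conformer, and in that chair the fluoro group is axial.

axial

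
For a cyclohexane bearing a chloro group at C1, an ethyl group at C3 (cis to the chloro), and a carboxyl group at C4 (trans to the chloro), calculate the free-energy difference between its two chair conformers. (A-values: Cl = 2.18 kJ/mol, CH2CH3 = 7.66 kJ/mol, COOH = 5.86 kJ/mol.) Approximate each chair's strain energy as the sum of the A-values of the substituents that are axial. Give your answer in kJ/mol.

Chair I (chloro axial, ethyl axial, carboxyl axial): E = 15.70 kJ/mol.
Chair II (chloro equatorial, ethyl equatorial, carboxyl equatorial): E = 0.00 kJ/mol.
ΔE = 15.70 − 0.00 = 15.70 kJ/mol; chair II is more stable.

15.70 kJ/mol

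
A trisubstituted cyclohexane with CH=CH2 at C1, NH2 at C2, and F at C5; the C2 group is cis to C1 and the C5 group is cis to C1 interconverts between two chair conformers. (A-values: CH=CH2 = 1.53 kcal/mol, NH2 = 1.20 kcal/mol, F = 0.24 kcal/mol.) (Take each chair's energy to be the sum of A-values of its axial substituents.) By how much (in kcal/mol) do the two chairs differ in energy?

Chair I (vinyl axial, amino equatorial, fluoro axial): E = 1.77 kcal/mol.
Chair II (vinyl equatorial, amino axial, fluoro equatorial): E = 1.20 kcal/mol.
ΔE = 1.77 − 1.20 = 0.57 kcal/mol; chair II is more stable.

0.57 kcal/mol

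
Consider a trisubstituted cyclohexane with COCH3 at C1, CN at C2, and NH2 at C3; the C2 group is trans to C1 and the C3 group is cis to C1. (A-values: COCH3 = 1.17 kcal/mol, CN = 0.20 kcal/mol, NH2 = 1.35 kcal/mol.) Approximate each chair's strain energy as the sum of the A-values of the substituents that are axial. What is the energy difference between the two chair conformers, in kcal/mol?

Chair I (acetyl axial, cyano axial, amino axial): E = 2.72 kcal/mol.
Chair II (acetyl equatorial, cyano equatorial, amino equatorial): E = 0.00 kcal/mol.
ΔE = 2.72 − 0.00 = 2.72 kcal/mol; chair II is more stable.

2.72 kcal/mol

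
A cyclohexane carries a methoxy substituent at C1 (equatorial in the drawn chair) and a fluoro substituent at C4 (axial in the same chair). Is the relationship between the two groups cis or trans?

cis

C1 and C4 have opposite parity, so their axial bonds point in opposite directions.
With opposite-parity carbons, two substituents on the same face are one axial and one equatorial; opposite faces give both axial or both equatorial.
Here the groups are equatorial/axial → same face → cis.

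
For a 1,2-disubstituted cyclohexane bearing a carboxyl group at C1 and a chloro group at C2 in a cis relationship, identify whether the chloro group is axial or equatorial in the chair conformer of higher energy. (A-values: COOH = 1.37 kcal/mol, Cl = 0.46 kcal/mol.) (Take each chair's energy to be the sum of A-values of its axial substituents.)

C1 and C2 have opposite parity, so for the cis isomer the two substituents are one axial and one equatorial in each chair.
Chair I (carboxyl axial, chloro equatorial): E = 1.37 kcal/mol.
Chair II (carboxyl equatorial, chloro axial): E = 0.46 kcal/mol.
Chair I is the less stable (higher-energy) conformer, and in that chair the chloro group is equatorial.

equatorial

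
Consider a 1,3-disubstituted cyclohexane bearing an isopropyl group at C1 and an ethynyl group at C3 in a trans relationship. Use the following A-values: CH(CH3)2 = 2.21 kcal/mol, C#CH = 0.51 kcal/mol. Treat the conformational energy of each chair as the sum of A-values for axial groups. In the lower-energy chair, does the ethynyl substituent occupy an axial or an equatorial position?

axial

C1 and C3 have the same parity, so for the trans isomer the two substituents are one axial and one equatorial in each chair.
Chair I (isopropyl axial, ethynyl equatorial): E = 2.21 kcal/mol.
Chair II (isopropyl equatorial, ethynyl axial): E = 0.51 kcal/mol.
Chair II is the more stable (lower-energy) conformer, and in that chair the ethynyl group is axial.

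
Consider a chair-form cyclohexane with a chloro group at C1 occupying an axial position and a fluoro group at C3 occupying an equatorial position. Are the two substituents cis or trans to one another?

C1 and C3 have the same parity, so their axial bonds point in the same direction.
With same-parity carbons, two substituents on the same face are both axial or both equatorial; opposite faces give one of each.
Here the groups are axial/equatorial → opposite face → trans.

trans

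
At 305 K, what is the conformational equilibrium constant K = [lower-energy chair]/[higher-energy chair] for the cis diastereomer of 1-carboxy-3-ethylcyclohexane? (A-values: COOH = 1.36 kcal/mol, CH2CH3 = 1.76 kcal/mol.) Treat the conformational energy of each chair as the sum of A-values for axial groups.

C1 and C3 have the same parity, so for the cis isomer the two substituents are e,e in one chair and a,a in the other.
Chair I (carboxyl axial, ethyl axial): E = 3.12 kcal/mol; chair II (carboxyl equatorial, ethyl equatorial): E = 0.00 kcal/mol.
ΔG = 3.12 kcal/mol between the two chairs.
K = exp(ΔG/RT) with R = 1.987×10⁻³ kcal mol⁻¹ K⁻¹ and T = 305 K gives K ≈ 172.

K ≈ 172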